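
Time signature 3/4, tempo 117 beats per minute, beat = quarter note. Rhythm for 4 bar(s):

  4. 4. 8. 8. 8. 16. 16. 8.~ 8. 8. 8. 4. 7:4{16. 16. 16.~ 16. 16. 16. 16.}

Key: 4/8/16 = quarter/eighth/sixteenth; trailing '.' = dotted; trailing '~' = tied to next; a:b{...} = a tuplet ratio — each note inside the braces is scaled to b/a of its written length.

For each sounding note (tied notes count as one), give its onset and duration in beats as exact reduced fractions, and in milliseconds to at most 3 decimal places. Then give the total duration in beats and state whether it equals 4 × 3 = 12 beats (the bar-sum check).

1) 0.0ms=0b +769.231ms=3/2b
2) 769.231ms=3/2b +769.231ms=3/2b
3) 1538.462ms=3b +384.615ms=3/4b
4) 1923.077ms=15/4b +384.615ms=3/4b
5) 2307.692ms=9/2b +384.615ms=3/4b
6) 2692.308ms=21/4b +192.308ms=3/8b
7) 2884.615ms=45/8b +192.308ms=3/8b
8) 3076.923ms=6b +769.231ms=3/2b
9) 3846.154ms=15/2b +384.615ms=3/4b
10) 4230.769ms=33/4b +384.615ms=3/4b
11) 4615.385ms=9b +769.231ms=3/2b
12) 5384.615ms=21/2b +109.89ms=3/14b
13) 5494.505ms=75/7b +109.89ms=3/14b
14) 5604.396ms=153/14b +219.78ms=3/7b
15) 5824.176ms=159/14b +109.89ms=3/14b
16) 5934.066ms=81/7b +109.89ms=3/14b
17) 6043.956ms=165/14b +109.89ms=3/14b
Σ=12b of 12 (117bpm 3/4) — PASS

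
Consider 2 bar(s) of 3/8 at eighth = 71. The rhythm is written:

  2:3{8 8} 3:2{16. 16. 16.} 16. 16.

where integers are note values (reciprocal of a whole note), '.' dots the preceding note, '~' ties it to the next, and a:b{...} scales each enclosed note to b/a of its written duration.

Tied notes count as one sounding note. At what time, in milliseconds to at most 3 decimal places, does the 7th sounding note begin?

1. 0.0ms @ 0 + 1267.606ms (3/2)
2. 1267.606ms @ 3/2 + 1267.606ms (3/2)
3. 2535.211ms @ 3 + 422.535ms (1/2)
4. 2957.746ms @ 7/2 + 422.535ms (1/2)
5. 3380.282ms @ 4 + 422.535ms (1/2)
6. 3802.817ms @ 9/2 + 633.803ms (3/4)
7. 4436.62ms @ 21/4 + 633.803ms (3/4)

note 7 onset = 21/4b = 4436.62ms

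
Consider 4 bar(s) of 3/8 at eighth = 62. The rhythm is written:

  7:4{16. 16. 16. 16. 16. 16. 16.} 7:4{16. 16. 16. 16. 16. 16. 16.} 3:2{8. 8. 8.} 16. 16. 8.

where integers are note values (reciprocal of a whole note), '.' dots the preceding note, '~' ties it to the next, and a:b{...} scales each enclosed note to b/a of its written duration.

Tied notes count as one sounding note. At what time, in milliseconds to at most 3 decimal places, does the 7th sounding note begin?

note 7 onset = 18/7b = 2488.479ms

1. 0.0ms @ 0 + 414.747ms (3/7)
2. 414.747ms @ 3/7 + 414.747ms (3/7)
3. 829.493ms @ 6/7 + 414.747ms (3/7)
4. 1244.24ms @ 9/7 + 414.747ms (3/7)
5. 1658.986ms @ 12/7 + 414.747ms (3/7)
6. 2073.733ms @ 15/7 + 414.747ms (3/7)
7. 2488.479ms @ 18/7 + 414.747ms (3/7)
8. 2903.226ms @ 3 + 414.747ms (3/7)
9. 3317.972ms @ 24/7 + 414.747ms (3/7)
10. 3732.719ms @ 27/7 + 414.747ms (3/7)
11. 4147.465ms @ 30/7 + 414.747ms (3/7)
12. 4562.212ms @ 33/7 + 414.747ms (3/7)
13. 4976.959ms @ 36/7 + 414.747ms (3/7)
14. 5391.705ms @ 39/7 + 414.747ms (3/7)
15. 5806.452ms @ 6 + 967.742ms (1)
16. 6774.194ms @ 7 + 967.742ms (1)
17. 7741.935ms @ 8 + 967.742ms (1)
18. 8709.677ms @ 9 + 725.806ms (3/4)
19. 9435.484ms @ 39/4 + 725.806ms (3/4)
20. 10161.29ms @ 21/2 + 1451.613ms (3/2)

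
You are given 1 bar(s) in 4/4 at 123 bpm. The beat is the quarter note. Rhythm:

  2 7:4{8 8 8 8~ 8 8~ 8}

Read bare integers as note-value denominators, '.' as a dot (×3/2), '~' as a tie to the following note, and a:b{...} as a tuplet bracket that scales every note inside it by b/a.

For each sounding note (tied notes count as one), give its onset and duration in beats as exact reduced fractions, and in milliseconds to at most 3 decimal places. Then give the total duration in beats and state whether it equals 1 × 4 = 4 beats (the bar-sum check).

1) 0.0ms=0b +975.61ms=2b
2) 975.61ms=2b +139.373ms=2/7b
3) 1114.983ms=16/7b +139.373ms=2/7b
4) 1254.355ms=18/7b +139.373ms=2/7b
5) 1393.728ms=20/7b +278.746ms=4/7b
6) 1672.474ms=24/7b +278.746ms=4/7b
Σ=4b of 4 (123bpm 4/4) — PASS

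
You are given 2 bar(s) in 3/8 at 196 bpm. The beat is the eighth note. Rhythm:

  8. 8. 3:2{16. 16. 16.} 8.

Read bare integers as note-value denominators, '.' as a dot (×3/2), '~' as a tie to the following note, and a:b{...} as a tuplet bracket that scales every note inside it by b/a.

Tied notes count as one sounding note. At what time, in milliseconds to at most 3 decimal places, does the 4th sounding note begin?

note 4 onset = 7/2b = 1071.429ms

1. 0.0ms @ 0 + 459.184ms (3/2)
2. 459.184ms @ 3/2 + 459.184ms (3/2)
3. 918.367ms @ 3 + 153.061ms (1/2)
4. 1071.429ms @ 7/2 + 153.061ms (1/2)
5. 1224.49ms @ 4 + 153.061ms (1/2)
6. 1377.551ms @ 9/2 + 459.184ms (3/2)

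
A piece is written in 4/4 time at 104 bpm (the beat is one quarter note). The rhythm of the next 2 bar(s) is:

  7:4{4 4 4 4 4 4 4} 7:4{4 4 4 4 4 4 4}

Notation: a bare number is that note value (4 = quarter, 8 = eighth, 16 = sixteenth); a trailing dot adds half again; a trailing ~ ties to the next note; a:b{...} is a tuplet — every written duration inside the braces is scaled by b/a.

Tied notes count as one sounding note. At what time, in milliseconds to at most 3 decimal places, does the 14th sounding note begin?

1. 0.0ms @ 0 + 329.67ms (4/7)
2. 329.67ms @ 4/7 + 329.67ms (4/7)
3. 659.341ms @ 8/7 + 329.67ms (4/7)
4. 989.011ms @ 12/7 + 329.67ms (4/7)
5. 1318.681ms @ 16/7 + 329.67ms (4/7)
6. 1648.352ms @ 20/7 + 329.67ms (4/7)
7. 1978.022ms @ 24/7 + 329.67ms (4/7)
8. 2307.692ms @ 4 + 329.67ms (4/7)
9. 2637.363ms @ 32/7 + 329.67ms (4/7)
10. 2967.033ms @ 36/7 + 329.67ms (4/7)
11. 3296.703ms @ 40/7 + 329.67ms (4/7)
12. 3626.374ms @ 44/7 + 329.67ms (4/7)
13. 3956.044ms @ 48/7 + 329.67ms (4/7)
14. 4285.714ms @ 52/7 + 329.67ms (4/7)

note 14 onset = 52/7b = 4285.714ms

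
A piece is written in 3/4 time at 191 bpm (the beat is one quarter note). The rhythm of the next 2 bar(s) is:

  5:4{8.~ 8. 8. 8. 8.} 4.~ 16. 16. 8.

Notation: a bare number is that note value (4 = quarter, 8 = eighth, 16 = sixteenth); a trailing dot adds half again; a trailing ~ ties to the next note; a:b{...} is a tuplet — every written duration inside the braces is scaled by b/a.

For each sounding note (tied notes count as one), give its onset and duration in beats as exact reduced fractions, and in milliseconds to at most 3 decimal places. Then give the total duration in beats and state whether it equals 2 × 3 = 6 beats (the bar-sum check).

1) 0.0ms=0b +376.963ms=6/5b
2) 376.963ms=6/5b +188.482ms=3/5b
3) 565.445ms=9/5b +188.482ms=3/5b
4) 753.927ms=12/5b +188.482ms=3/5b
5) 942.408ms=3b +589.005ms=15/8b
6) 1531.414ms=39/8b +117.801ms=3/8b
7) 1649.215ms=21/4b +235.602ms=3/4b
Σ=6b of 6 (191bpm 3/4) — PASS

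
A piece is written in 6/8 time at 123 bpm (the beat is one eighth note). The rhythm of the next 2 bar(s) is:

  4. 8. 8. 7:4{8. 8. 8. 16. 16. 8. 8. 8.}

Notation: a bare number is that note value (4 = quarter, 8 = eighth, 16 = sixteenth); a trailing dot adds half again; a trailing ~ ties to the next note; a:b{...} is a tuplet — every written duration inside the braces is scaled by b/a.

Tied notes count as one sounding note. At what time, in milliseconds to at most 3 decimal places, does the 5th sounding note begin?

1. 0.0ms @ 0 + 1463.415ms (3)
2. 1463.415ms @ 3 + 731.707ms (3/2)
3. 2195.122ms @ 9/2 + 731.707ms (3/2)
4. 2926.829ms @ 6 + 418.118ms (6/7)
5. 3344.948ms @ 48/7 + 418.118ms (6/7)
6. 3763.066ms @ 54/7 + 418.118ms (6/7)
7. 4181.185ms @ 60/7 + 209.059ms (3/7)
8. 4390.244ms @ 9 + 209.059ms (3/7)
9. 4599.303ms @ 66/7 + 418.118ms (6/7)
10. 5017.422ms @ 72/7 + 418.118ms (6/7)
11. 5435.54ms @ 78/7 + 418.118ms (6/7)

note 5 onset = 48/7b = 3344.948ms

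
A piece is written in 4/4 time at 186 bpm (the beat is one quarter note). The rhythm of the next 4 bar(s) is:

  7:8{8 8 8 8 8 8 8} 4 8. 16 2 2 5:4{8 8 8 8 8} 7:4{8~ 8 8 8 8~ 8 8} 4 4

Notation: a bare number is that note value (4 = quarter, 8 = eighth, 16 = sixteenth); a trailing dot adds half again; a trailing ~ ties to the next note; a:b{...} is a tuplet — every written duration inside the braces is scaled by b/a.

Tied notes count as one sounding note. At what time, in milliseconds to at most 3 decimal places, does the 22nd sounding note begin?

1. 0.0ms @ 0 + 184.332ms (4/7)
2. 184.332ms @ 4/7 + 184.332ms (4/7)
3. 368.664ms @ 8/7 + 184.332ms (4/7)
4. 552.995ms @ 12/7 + 184.332ms (4/7)
5. 737.327ms @ 16/7 + 184.332ms (4/7)
6. 921.659ms @ 20/7 + 184.332ms (4/7)
7. 1105.991ms @ 24/7 + 184.332ms (4/7)
8. 1290.323ms @ 4 + 322.581ms (1)
9. 1612.903ms @ 5 + 241.935ms (3/4)
10. 1854.839ms @ 23/4 + 80.645ms (1/4)
11. 1935.484ms @ 6 + 645.161ms (2)
12. 2580.645ms @ 8 + 645.161ms (2)
13. 3225.806ms @ 10 + 129.032ms (2/5)
14. 3354.839ms @ 52/5 + 129.032ms (2/5)
15. 3483.871ms @ 54/5 + 129.032ms (2/5)
16. 3612.903ms @ 56/5 + 129.032ms (2/5)
17. 3741.935ms @ 58/5 + 129.032ms (2/5)
18. 3870.968ms @ 12 + 184.332ms (4/7)
19. 4055.3ms @ 88/7 + 92.166ms (2/7)
20. 4147.465ms @ 90/7 + 92.166ms (2/7)
21. 4239.631ms @ 92/7 + 184.332ms (4/7)
22. 4423.963ms @ 96/7 + 92.166ms (2/7)
23. 4516.129ms @ 14 + 322.581ms (1)
24. 4838.71ms @ 15 + 322.581ms (1)

note 22 onset = 96/7b = 4423.963ms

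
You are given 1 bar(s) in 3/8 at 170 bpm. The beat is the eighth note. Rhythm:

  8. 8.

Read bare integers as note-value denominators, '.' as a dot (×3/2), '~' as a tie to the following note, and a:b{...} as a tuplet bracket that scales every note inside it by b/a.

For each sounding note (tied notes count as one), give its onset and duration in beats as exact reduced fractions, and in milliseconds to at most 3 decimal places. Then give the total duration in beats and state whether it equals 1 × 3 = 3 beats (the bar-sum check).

1) 0.0ms=0b +529.412ms=3/2b
2) 529.412ms=3/2b +529.412ms=3/2b
Σ=3b of 3 (170bpm 3/8) — PASS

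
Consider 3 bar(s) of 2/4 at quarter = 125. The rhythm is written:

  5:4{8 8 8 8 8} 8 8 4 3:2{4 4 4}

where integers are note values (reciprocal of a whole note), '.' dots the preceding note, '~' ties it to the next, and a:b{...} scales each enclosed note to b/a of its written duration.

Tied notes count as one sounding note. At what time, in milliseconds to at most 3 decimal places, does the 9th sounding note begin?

1. 0.0ms @ 0 + 192.0ms (2/5)
2. 192.0ms @ 2/5 + 192.0ms (2/5)
3. 384.0ms @ 4/5 + 192.0ms (2/5)
4. 576.0ms @ 6/5 + 192.0ms (2/5)
5. 768.0ms @ 8/5 + 192.0ms (2/5)
6. 960.0ms @ 2 + 240.0ms (1/2)
7. 1200.0ms @ 5/2 + 240.0ms (1/2)
8. 1440.0ms @ 3 + 480.0ms (1)
9. 1920.0ms @ 4 + 320.0ms (2/3)
10. 2240.0ms @ 14/3 + 320.0ms (2/3)
11. 2560.0ms @ 16/3 + 320.0ms (2/3)

note 9 onset = 4b = 1920.0ms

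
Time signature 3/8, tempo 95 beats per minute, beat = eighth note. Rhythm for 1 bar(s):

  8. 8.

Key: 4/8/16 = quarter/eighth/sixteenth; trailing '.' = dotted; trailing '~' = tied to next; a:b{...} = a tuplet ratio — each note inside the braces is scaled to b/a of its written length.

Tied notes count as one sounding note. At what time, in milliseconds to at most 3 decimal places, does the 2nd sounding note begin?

1. 0.0ms @ 0 + 947.368ms (3/2)
2. 947.368ms @ 3/2 + 947.368ms (3/2)

note 2 onset = 3/2b = 947.368ms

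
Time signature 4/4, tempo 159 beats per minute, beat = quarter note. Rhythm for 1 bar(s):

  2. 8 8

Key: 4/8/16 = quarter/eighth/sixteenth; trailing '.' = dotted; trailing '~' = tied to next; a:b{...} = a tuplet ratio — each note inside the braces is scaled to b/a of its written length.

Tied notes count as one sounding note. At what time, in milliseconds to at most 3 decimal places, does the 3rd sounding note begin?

note 3 onset = 7/2b = 1320.755ms

1. 0.0ms @ 0 + 1132.075ms (3)
2. 1132.075ms @ 3 + 188.679ms (1/2)
3. 1320.755ms @ 7/2 + 188.679ms (1/2)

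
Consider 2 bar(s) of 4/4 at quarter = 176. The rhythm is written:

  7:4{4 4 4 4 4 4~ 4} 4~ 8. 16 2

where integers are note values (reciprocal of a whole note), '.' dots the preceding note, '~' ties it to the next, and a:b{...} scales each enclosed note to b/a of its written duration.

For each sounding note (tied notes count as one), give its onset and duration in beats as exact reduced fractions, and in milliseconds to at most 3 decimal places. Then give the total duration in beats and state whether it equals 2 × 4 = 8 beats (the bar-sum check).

1) 0.0ms=0b +194.805ms=4/7b
2) 194.805ms=4/7b +194.805ms=4/7b
3) 389.61ms=8/7b +194.805ms=4/7b
4) 584.416ms=12/7b +194.805ms=4/7b
5) 779.221ms=16/7b +194.805ms=4/7b
6) 974.026ms=20/7b +389.61ms=8/7b
7) 1363.636ms=4b +596.591ms=7/4b
8) 1960.227ms=23/4b +85.227ms=1/4b
9) 2045.455ms=6b +681.818ms=2b
Σ=8b of 8 (176bpm 4/4) — PASS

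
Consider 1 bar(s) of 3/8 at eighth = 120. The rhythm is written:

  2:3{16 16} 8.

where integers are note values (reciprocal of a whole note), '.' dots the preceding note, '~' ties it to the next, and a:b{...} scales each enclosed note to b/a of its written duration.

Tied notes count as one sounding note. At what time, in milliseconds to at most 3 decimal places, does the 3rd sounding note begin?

note 3 onset = 3/2b = 750.0ms

1. 0.0ms @ 0 + 375.0ms (3/4)
2. 375.0ms @ 3/4 + 375.0ms (3/4)
3. 750.0ms @ 3/2 + 750.0ms (3/2)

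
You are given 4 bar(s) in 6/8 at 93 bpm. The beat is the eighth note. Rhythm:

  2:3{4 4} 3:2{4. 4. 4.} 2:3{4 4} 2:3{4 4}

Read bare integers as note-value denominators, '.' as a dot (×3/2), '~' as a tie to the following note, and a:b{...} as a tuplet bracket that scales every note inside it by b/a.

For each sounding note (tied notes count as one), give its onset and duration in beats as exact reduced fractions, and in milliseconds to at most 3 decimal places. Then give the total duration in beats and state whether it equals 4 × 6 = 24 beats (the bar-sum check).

1) 0.0ms=0b +1935.484ms=3b
2) 1935.484ms=3b +1935.484ms=3b
3) 3870.968ms=6b +1290.323ms=2b
4) 5161.29ms=8b +1290.323ms=2b
5) 6451.613ms=10b +1290.323ms=2b
6) 7741.935ms=12b +1935.484ms=3b
7) 9677.419ms=15b +1935.484ms=3b
8) 11612.903ms=18b +1935.484ms=3b
9) 13548.387ms=21b +1935.484ms=3b
Σ=24b of 24 (93bpm 6/8) — PASS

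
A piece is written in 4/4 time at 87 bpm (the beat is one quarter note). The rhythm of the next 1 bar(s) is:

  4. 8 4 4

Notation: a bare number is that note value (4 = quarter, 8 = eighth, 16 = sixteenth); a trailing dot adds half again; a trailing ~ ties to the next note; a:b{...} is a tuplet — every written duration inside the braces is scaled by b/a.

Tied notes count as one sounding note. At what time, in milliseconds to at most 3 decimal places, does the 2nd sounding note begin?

1. 0.0ms @ 0 + 1034.483ms (3/2)
2. 1034.483ms @ 3/2 + 344.828ms (1/2)
3. 1379.31ms @ 2 + 689.655ms (1)
4. 2068.966ms @ 3 + 689.655ms (1)

note 2 onset = 3/2b = 1034.483ms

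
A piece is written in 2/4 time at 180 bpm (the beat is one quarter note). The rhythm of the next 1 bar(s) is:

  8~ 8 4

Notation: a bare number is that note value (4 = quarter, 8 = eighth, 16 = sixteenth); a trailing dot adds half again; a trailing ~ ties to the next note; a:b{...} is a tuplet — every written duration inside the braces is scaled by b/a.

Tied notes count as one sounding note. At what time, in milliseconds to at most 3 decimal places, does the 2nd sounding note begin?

1. 0.0ms @ 0 + 333.333ms (1)
2. 333.333ms @ 1 + 333.333ms (1)

note 2 onset = 1b = 333.333ms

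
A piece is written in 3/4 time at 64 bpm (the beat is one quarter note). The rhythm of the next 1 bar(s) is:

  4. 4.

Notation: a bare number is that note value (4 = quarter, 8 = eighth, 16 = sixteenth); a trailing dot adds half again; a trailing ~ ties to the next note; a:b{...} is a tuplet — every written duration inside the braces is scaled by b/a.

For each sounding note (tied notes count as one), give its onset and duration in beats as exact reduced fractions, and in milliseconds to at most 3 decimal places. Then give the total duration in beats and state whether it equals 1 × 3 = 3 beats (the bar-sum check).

1) 0.0ms=0b +1406.25ms=3/2b
2) 1406.25ms=3/2b +1406.25ms=3/2b
Σ=3b of 3 (64bpm 3/4) — PASS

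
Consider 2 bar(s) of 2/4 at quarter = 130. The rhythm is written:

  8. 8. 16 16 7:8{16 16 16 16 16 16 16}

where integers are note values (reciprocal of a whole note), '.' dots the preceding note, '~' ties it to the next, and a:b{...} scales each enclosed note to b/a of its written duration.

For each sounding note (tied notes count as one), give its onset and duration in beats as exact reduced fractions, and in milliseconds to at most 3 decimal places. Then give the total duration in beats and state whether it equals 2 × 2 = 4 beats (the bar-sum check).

1) 0.0ms=0b +346.154ms=3/4b
2) 346.154ms=3/4b +346.154ms=3/4b
3) 692.308ms=3/2b +115.385ms=1/4b
4) 807.692ms=7/4b +115.385ms=1/4b
5) 923.077ms=2b +131.868ms=2/7b
6) 1054.945ms=16/7b +131.868ms=2/7b
7) 1186.813ms=18/7b +131.868ms=2/7b
8) 1318.681ms=20/7b +131.868ms=2/7b
9) 1450.549ms=22/7b +131.868ms=2/7b
10) 1582.418ms=24/7b +131.868ms=2/7b
11) 1714.286ms=26/7b +131.868ms=2/7b
Σ=4b of 4 (130bpm 2/4) — PASS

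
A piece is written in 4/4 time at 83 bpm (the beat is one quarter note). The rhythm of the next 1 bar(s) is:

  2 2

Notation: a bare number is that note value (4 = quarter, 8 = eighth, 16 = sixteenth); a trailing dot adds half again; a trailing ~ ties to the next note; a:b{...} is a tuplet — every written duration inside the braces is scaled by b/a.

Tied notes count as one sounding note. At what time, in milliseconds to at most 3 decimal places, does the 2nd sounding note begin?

note 2 onset = 2b = 1445.783ms

1. 0.0ms @ 0 + 1445.783ms (2)
2. 1445.783ms @ 2 + 1445.783ms (2)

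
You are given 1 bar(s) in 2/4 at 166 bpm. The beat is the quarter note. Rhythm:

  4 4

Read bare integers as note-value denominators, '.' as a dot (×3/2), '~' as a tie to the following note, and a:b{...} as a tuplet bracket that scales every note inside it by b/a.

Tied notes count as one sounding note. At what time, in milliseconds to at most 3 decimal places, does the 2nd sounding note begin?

note 2 onset = 1b = 361.446ms

1. 0.0ms @ 0 + 361.446ms (1)
2. 361.446ms @ 1 + 361.446ms (1)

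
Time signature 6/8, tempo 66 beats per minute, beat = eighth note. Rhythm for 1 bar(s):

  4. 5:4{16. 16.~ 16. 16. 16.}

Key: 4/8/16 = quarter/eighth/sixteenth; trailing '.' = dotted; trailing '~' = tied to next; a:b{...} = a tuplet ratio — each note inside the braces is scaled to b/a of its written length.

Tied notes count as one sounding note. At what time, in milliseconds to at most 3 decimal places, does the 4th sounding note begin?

1. 0.0ms @ 0 + 2727.273ms (3)
2. 2727.273ms @ 3 + 545.455ms (3/5)
3. 3272.727ms @ 18/5 + 1090.909ms (6/5)
4. 4363.636ms @ 24/5 + 545.455ms (3/5)
5. 4909.091ms @ 27/5 + 545.455ms (3/5)

note 4 onset = 24/5b = 4363.636ms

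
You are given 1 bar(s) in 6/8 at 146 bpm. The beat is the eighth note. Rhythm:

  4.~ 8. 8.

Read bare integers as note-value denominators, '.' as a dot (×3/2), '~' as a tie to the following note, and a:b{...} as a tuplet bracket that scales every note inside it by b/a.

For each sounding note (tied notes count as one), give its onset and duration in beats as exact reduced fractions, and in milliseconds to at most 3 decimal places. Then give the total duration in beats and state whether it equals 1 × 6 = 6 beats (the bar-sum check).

1) 0.0ms=0b +1849.315ms=9/2b
2) 1849.315ms=9/2b +616.438ms=3/2b
Σ=6b of 6 (146bpm 6/8) — PASS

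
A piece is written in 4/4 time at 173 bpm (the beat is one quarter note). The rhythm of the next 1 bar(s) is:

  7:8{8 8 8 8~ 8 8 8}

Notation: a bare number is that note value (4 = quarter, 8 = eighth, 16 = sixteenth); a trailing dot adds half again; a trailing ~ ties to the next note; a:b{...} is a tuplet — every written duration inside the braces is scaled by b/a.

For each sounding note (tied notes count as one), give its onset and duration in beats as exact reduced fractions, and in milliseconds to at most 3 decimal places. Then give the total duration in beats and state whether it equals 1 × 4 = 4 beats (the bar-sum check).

1) 0.0ms=0b +198.183ms=4/7b
2) 198.183ms=4/7b +198.183ms=4/7b
3) 396.367ms=8/7b +198.183ms=4/7b
4) 594.55ms=12/7b +396.367ms=8/7b
5) 990.917ms=20/7b +198.183ms=4/7b
6) 1189.1ms=24/7b +198.183ms=4/7b
Σ=4b of 4 (173bpm 4/4) — PASS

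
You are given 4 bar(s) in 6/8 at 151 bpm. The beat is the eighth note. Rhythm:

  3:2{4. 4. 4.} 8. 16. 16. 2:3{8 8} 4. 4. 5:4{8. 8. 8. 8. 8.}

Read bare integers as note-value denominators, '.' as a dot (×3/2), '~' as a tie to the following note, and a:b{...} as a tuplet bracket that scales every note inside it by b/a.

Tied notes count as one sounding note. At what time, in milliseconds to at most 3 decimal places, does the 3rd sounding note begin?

1. 0.0ms @ 0 + 794.702ms (2)
2. 794.702ms @ 2 + 794.702ms (2)
3. 1589.404ms @ 4 + 794.702ms (2)
4. 2384.106ms @ 6 + 596.026ms (3/2)
5. 2980.132ms @ 15/2 + 298.013ms (3/4)
6. 3278.146ms @ 33/4 + 298.013ms (3/4)
7. 3576.159ms @ 9 + 596.026ms (3/2)
8. 4172.185ms @ 21/2 + 596.026ms (3/2)
9. 4768.212ms @ 12 + 1192.053ms (3)
10. 5960.265ms @ 15 + 1192.053ms (3)
11. 7152.318ms @ 18 + 476.821ms (6/5)
12. 7629.139ms @ 96/5 + 476.821ms (6/5)
13. 8105.96ms @ 102/5 + 476.821ms (6/5)
14. 8582.781ms @ 108/5 + 476.821ms (6/5)
15. 9059.603ms @ 114/5 + 476.821ms (6/5)

note 3 onset = 4b = 1589.404ms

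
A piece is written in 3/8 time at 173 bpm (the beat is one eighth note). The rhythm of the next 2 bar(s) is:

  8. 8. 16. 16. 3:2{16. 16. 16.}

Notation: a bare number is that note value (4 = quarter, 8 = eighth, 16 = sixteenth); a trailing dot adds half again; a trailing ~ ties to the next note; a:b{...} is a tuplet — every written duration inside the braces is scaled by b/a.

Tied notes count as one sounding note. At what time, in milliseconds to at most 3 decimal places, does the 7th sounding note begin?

note 7 onset = 11/2b = 1907.514ms

1. 0.0ms @ 0 + 520.231ms (3/2)
2. 520.231ms @ 3/2 + 520.231ms (3/2)
3. 1040.462ms @ 3 + 260.116ms (3/4)
4. 1300.578ms @ 15/4 + 260.116ms (3/4)
5. 1560.694ms @ 9/2 + 173.41ms (1/2)
6. 1734.104ms @ 5 + 173.41ms (1/2)
7. 1907.514ms @ 11/2 + 173.41ms (1/2)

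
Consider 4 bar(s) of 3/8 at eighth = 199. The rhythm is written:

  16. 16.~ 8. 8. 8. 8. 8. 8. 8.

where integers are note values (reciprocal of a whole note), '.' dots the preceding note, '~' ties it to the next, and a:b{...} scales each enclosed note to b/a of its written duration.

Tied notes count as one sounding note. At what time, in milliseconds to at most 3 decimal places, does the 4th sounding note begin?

1. 0.0ms @ 0 + 226.131ms (3/4)
2. 226.131ms @ 3/4 + 678.392ms (9/4)
3. 904.523ms @ 3 + 452.261ms (3/2)
4. 1356.784ms @ 9/2 + 452.261ms (3/2)
5. 1809.045ms @ 6 + 452.261ms (3/2)
6. 2261.307ms @ 15/2 + 452.261ms (3/2)
7. 2713.568ms @ 9 + 452.261ms (3/2)
8. 3165.829ms @ 21/2 + 452.261ms (3/2)

note 4 onset = 9/2b = 1356.784ms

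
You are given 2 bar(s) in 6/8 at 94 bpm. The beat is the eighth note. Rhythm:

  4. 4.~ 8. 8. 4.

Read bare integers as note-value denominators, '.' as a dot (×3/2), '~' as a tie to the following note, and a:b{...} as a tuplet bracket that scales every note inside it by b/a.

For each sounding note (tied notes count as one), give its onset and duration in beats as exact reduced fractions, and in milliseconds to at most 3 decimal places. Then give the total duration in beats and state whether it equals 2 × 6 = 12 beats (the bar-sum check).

1) 0.0ms=0b +1914.894ms=3b
2) 1914.894ms=3b +2872.34ms=9/2b
3) 4787.234ms=15/2b +957.447ms=3/2b
4) 5744.681ms=9b +1914.894ms=3b
Σ=12b of 12 (94bpm 6/8) — PASS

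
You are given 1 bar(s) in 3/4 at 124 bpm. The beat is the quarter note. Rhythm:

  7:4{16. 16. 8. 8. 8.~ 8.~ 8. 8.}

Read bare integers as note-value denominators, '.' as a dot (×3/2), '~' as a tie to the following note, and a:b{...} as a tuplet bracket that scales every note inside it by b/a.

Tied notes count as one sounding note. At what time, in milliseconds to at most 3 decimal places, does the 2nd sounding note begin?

note 2 onset = 3/14b = 103.687ms

1. 0.0ms @ 0 + 103.687ms (3/14)
2. 103.687ms @ 3/14 + 103.687ms (3/14)
3. 207.373ms @ 3/7 + 207.373ms (3/7)
4. 414.747ms @ 6/7 + 207.373ms (3/7)
5. 622.12ms @ 9/7 + 622.12ms (9/7)
6. 1244.24ms @ 18/7 + 207.373ms (3/7)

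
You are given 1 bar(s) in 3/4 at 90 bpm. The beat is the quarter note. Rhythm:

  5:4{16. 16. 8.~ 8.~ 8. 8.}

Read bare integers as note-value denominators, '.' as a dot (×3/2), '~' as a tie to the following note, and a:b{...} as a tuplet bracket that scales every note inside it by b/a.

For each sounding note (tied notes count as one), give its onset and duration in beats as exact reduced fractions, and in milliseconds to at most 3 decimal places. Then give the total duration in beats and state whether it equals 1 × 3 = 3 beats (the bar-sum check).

1) 0.0ms=0b +200.0ms=3/10b
2) 200.0ms=3/10b +200.0ms=3/10b
3) 400.0ms=3/5b +1200.0ms=9/5b
4) 1600.0ms=12/5b +400.0ms=3/5b
Σ=3b of 3 (90bpm 3/4) — PASS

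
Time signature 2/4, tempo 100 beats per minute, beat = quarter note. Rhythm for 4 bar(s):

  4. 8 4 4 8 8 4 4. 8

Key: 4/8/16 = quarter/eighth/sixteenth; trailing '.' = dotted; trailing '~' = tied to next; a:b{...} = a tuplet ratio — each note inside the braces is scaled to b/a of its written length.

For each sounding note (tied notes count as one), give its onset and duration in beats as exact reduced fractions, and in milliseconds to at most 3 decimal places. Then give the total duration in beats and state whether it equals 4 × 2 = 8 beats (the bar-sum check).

1) 0.0ms=0b +900.0ms=3/2b
2) 900.0ms=3/2b +300.0ms=1/2b
3) 1200.0ms=2b +600.0ms=1b
4) 1800.0ms=3b +600.0ms=1b
5) 2400.0ms=4b +300.0ms=1/2b
6) 2700.0ms=9/2b +300.0ms=1/2b
7) 3000.0ms=5b +600.0ms=1b
8) 3600.0ms=6b +900.0ms=3/2b
9) 4500.0ms=15/2b +300.0ms=1/2b
Σ=8b of 8 (100bpm 2/4) — PASS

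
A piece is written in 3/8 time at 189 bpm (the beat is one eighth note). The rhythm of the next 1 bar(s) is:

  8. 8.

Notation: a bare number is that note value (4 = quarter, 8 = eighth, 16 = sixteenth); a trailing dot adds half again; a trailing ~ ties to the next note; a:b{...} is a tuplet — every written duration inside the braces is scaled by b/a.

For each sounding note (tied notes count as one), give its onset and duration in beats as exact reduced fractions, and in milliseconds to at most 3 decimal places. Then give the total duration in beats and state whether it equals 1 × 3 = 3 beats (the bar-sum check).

1) 0.0ms=0b +476.19ms=3/2b
2) 476.19ms=3/2b +476.19ms=3/2b
Σ=3b of 3 (189bpm 3/8) — PASS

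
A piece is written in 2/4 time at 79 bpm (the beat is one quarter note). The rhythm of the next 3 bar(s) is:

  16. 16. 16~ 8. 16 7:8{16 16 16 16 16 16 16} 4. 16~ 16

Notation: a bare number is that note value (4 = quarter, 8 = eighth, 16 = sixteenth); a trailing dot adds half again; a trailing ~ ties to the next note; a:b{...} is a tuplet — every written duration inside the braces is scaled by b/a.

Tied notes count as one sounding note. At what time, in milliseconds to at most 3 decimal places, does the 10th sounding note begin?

note 10 onset = 24/7b = 2603.978ms

1. 0.0ms @ 0 + 284.81ms (3/8)
2. 284.81ms @ 3/8 + 284.81ms (3/8)
3. 569.62ms @ 3/4 + 759.494ms (1)
4. 1329.114ms @ 7/4 + 189.873ms (1/4)
5. 1518.987ms @ 2 + 216.998ms (2/7)
6. 1735.986ms @ 16/7 + 216.998ms (2/7)
7. 1952.984ms @ 18/7 + 216.998ms (2/7)
8. 2169.982ms @ 20/7 + 216.998ms (2/7)
9. 2386.98ms @ 22/7 + 216.998ms (2/7)
10. 2603.978ms @ 24/7 + 216.998ms (2/7)
11. 2820.976ms @ 26/7 + 216.998ms (2/7)
12. 3037.975ms @ 4 + 1139.241ms (3/2)
13. 4177.215ms @ 11/2 + 379.747ms (1/2)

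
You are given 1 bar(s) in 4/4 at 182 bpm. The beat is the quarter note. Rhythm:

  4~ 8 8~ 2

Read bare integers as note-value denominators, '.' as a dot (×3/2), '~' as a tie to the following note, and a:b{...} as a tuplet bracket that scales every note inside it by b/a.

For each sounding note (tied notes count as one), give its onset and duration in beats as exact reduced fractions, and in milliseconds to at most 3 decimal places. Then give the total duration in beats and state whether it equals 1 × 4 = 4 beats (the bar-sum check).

1) 0.0ms=0b +494.505ms=3/2b
2) 494.505ms=3/2b +824.176ms=5/2b
Σ=4b of 4 (182bpm 4/4) — PASS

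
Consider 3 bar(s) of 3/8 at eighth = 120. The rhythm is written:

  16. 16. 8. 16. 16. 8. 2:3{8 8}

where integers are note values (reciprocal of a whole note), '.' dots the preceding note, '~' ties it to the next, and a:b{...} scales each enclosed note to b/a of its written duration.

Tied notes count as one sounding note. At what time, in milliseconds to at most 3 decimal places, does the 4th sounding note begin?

note 4 onset = 3b = 1500.0ms

1. 0.0ms @ 0 + 375.0ms (3/4)
2. 375.0ms @ 3/4 + 375.0ms (3/4)
3. 750.0ms @ 3/2 + 750.0ms (3/2)
4. 1500.0ms @ 3 + 375.0ms (3/4)
5. 1875.0ms @ 15/4 + 375.0ms (3/4)
6. 2250.0ms @ 9/2 + 750.0ms (3/2)
7. 3000.0ms @ 6 + 750.0ms (3/2)
8. 3750.0ms @ 15/2 + 750.0ms (3/2)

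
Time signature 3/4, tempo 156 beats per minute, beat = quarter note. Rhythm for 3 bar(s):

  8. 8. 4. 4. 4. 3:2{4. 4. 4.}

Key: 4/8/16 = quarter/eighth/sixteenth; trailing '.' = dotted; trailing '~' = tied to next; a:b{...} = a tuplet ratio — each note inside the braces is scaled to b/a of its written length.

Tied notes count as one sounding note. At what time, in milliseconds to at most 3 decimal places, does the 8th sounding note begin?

note 8 onset = 8b = 3076.923ms

1. 0.0ms @ 0 + 288.462ms (3/4)
2. 288.462ms @ 3/4 + 288.462ms (3/4)
3. 576.923ms @ 3/2 + 576.923ms (3/2)
4. 1153.846ms @ 3 + 576.923ms (3/2)
5. 1730.769ms @ 9/2 + 576.923ms (3/2)
6. 2307.692ms @ 6 + 384.615ms (1)
7. 2692.308ms @ 7 + 384.615ms (1)
8. 3076.923ms @ 8 + 384.615ms (1)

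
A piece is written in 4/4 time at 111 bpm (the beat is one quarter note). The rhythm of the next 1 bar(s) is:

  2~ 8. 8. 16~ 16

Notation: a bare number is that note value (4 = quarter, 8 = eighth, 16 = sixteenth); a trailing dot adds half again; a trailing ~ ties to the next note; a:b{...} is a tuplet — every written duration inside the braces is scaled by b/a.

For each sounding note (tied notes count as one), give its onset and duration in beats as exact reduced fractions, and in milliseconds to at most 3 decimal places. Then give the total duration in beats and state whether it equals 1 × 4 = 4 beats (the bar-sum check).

1) 0.0ms=0b +1486.486ms=11/4b
2) 1486.486ms=11/4b +405.405ms=3/4b
3) 1891.892ms=7/2b +270.27ms=1/2b
Σ=4b of 4 (111bpm 4/4) — PASS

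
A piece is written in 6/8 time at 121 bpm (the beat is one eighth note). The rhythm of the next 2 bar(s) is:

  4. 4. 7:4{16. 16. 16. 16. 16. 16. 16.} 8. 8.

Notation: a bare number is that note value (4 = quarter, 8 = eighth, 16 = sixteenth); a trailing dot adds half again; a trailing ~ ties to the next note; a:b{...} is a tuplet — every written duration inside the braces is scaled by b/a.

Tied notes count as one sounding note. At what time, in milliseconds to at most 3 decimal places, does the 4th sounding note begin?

1. 0.0ms @ 0 + 1487.603ms (3)
2. 1487.603ms @ 3 + 1487.603ms (3)
3. 2975.207ms @ 6 + 212.515ms (3/7)
4. 3187.721ms @ 45/7 + 212.515ms (3/7)
5. 3400.236ms @ 48/7 + 212.515ms (3/7)
6. 3612.751ms @ 51/7 + 212.515ms (3/7)
7. 3825.266ms @ 54/7 + 212.515ms (3/7)
8. 4037.78ms @ 57/7 + 212.515ms (3/7)
9. 4250.295ms @ 60/7 + 212.515ms (3/7)
10. 4462.81ms @ 9 + 743.802ms (3/2)
11. 5206.612ms @ 21/2 + 743.802ms (3/2)

note 4 onset = 45/7b = 3187.721ms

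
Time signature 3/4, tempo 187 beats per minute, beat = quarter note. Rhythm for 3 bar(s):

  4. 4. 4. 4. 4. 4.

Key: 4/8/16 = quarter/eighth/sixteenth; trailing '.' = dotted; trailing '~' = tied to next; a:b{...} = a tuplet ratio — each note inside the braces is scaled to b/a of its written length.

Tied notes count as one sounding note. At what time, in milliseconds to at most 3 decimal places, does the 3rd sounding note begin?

1. 0.0ms @ 0 + 481.283ms (3/2)
2. 481.283ms @ 3/2 + 481.283ms (3/2)
3. 962.567ms @ 3 + 481.283ms (3/2)
4. 1443.85ms @ 9/2 + 481.283ms (3/2)
5. 1925.134ms @ 6 + 481.283ms (3/2)
6. 2406.417ms @ 15/2 + 481.283ms (3/2)

note 3 onset = 3b = 962.567ms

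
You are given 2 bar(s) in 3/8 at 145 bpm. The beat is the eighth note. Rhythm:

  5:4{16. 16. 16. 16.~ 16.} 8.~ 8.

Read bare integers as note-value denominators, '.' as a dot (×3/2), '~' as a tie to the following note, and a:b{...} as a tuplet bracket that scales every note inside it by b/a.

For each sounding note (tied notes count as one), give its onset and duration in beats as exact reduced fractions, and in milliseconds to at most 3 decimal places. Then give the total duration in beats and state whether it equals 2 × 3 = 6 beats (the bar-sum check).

1) 0.0ms=0b +248.276ms=3/5b
2) 248.276ms=3/5b +248.276ms=3/5b
3) 496.552ms=6/5b +248.276ms=3/5b
4) 744.828ms=9/5b +496.552ms=6/5b
5) 1241.379ms=3b +1241.379ms=3b
Σ=6b of 6 (145bpm 3/8) — PASS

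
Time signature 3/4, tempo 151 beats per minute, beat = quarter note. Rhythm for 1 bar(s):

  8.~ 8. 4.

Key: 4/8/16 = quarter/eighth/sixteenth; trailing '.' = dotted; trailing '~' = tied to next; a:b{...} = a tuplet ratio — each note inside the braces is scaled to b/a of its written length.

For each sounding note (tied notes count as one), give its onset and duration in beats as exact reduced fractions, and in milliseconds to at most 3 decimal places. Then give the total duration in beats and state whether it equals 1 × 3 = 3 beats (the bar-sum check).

1) 0.0ms=0b +596.026ms=3/2b
2) 596.026ms=3/2b +596.026ms=3/2b
Σ=3b of 3 (151bpm 3/4) — PASS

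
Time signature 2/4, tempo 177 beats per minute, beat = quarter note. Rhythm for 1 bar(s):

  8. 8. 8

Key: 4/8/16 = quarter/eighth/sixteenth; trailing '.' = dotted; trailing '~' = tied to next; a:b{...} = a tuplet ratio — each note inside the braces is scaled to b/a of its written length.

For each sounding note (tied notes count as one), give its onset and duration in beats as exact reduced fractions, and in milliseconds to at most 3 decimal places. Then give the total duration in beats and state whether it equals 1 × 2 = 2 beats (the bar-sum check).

1) 0.0ms=0b +254.237ms=3/4b
2) 254.237ms=3/4b +254.237ms=3/4b
3) 508.475ms=3/2b +169.492ms=1/2b
Σ=2b of 2 (177bpm 2/4) — PASS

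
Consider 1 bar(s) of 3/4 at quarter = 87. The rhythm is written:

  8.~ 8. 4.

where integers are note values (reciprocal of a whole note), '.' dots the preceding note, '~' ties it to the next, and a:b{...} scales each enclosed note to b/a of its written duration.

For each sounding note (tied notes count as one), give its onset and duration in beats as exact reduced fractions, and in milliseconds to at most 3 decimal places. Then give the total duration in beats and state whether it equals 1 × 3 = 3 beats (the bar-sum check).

1) 0.0ms=0b +1034.483ms=3/2b
2) 1034.483ms=3/2b +1034.483ms=3/2b
Σ=3b of 3 (87bpm 3/4) — PASS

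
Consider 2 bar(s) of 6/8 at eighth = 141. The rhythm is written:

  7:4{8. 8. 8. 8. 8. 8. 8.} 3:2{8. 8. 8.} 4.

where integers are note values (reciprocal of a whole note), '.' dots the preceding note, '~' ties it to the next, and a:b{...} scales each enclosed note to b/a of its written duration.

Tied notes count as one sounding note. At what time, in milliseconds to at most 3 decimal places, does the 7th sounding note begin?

1. 0.0ms @ 0 + 364.742ms (6/7)
2. 364.742ms @ 6/7 + 364.742ms (6/7)
3. 729.483ms @ 12/7 + 364.742ms (6/7)
4. 1094.225ms @ 18/7 + 364.742ms (6/7)
5. 1458.967ms @ 24/7 + 364.742ms (6/7)
6. 1823.708ms @ 30/7 + 364.742ms (6/7)
7. 2188.45ms @ 36/7 + 364.742ms (6/7)
8. 2553.191ms @ 6 + 425.532ms (1)
9. 2978.723ms @ 7 + 425.532ms (1)
10. 3404.255ms @ 8 + 425.532ms (1)
11. 3829.787ms @ 9 + 1276.596ms (3)

note 7 onset = 36/7b = 2188.45ms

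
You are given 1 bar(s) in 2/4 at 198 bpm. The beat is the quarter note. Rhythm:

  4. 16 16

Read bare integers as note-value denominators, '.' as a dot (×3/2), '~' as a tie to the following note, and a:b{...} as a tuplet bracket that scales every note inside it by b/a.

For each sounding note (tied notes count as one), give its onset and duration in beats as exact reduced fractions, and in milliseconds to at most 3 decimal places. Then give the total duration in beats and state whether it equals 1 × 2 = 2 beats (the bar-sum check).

1) 0.0ms=0b +454.545ms=3/2b
2) 454.545ms=3/2b +75.758ms=1/4b
3) 530.303ms=7/4b +75.758ms=1/4b
Σ=2b of 2 (198bpm 2/4) — PASS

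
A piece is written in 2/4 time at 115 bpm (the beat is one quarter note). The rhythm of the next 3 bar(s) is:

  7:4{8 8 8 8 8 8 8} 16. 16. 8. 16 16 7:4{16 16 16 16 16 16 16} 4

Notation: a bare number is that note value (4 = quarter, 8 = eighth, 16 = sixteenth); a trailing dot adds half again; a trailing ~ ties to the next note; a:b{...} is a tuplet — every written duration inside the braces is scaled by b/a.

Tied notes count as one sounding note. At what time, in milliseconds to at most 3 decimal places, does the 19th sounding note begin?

note 19 onset = 34/7b = 2534.161ms

1. 0.0ms @ 0 + 149.068ms (2/7)
2. 149.068ms @ 2/7 + 149.068ms (2/7)
3. 298.137ms @ 4/7 + 149.068ms (2/7)
4. 447.205ms @ 6/7 + 149.068ms (2/7)
5. 596.273ms @ 8/7 + 149.068ms (2/7)
6. 745.342ms @ 10/7 + 149.068ms (2/7)
7. 894.41ms @ 12/7 + 149.068ms (2/7)
8. 1043.478ms @ 2 + 195.652ms (3/8)
9. 1239.13ms @ 19/8 + 195.652ms (3/8)
10. 1434.783ms @ 11/4 + 391.304ms (3/4)
11. 1826.087ms @ 7/2 + 130.435ms (1/4)
12. 1956.522ms @ 15/4 + 130.435ms (1/4)
13. 2086.957ms @ 4 + 74.534ms (1/7)
14. 2161.491ms @ 29/7 + 74.534ms (1/7)
15. 2236.025ms @ 30/7 + 74.534ms (1/7)
16. 2310.559ms @ 31/7 + 74.534ms (1/7)
17. 2385.093ms @ 32/7 + 74.534ms (1/7)
18. 2459.627ms @ 33/7 + 74.534ms (1/7)
19. 2534.161ms @ 34/7 + 74.534ms (1/7)
20. 2608.696ms @ 5 + 521.739ms (1)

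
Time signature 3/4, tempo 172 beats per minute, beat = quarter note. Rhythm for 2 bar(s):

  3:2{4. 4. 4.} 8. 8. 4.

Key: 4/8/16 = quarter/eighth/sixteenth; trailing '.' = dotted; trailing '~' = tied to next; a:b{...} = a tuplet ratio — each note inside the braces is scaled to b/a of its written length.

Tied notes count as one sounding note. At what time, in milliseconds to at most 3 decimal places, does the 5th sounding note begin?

note 5 onset = 15/4b = 1308.14ms

1. 0.0ms @ 0 + 348.837ms (1)
2. 348.837ms @ 1 + 348.837ms (1)
3. 697.674ms @ 2 + 348.837ms (1)
4. 1046.512ms @ 3 + 261.628ms (3/4)
5. 1308.14ms @ 15/4 + 261.628ms (3/4)
6. 1569.767ms @ 9/2 + 523.256ms (3/2)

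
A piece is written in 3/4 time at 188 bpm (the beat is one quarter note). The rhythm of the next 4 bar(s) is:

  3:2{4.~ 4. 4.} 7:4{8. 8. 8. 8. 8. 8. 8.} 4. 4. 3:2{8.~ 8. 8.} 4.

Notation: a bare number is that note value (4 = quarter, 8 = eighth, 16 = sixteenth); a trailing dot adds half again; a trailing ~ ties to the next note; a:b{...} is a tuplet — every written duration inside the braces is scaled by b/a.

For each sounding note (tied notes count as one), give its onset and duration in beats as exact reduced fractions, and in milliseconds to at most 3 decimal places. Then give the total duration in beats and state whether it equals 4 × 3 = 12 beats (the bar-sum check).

1) 0.0ms=0b +638.298ms=2b
2) 638.298ms=2b +319.149ms=1b
3) 957.447ms=3b +136.778ms=3/7b
4) 1094.225ms=24/7b +136.778ms=3/7b
5) 1231.003ms=27/7b +136.778ms=3/7b
6) 1367.781ms=30/7b +136.778ms=3/7b
7) 1504.559ms=33/7b +136.778ms=3/7b
8) 1641.337ms=36/7b +136.778ms=3/7b
9) 1778.116ms=39/7b +136.778ms=3/7b
10) 1914.894ms=6b +478.723ms=3/2b
11) 2393.617ms=15/2b +478.723ms=3/2b
12) 2872.34ms=9b +319.149ms=1b
13) 3191.489ms=10b +159.574ms=1/2b
14) 3351.064ms=21/2b +478.723ms=3/2b
Σ=12b of 12 (188bpm 3/4) — PASS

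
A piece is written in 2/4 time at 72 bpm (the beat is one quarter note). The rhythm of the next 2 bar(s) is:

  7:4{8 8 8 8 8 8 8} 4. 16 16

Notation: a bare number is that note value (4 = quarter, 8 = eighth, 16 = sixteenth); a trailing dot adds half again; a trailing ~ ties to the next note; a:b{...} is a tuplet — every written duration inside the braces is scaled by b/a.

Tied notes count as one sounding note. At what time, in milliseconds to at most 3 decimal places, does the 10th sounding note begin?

note 10 onset = 15/4b = 3125.0ms

1. 0.0ms @ 0 + 238.095ms (2/7)
2. 238.095ms @ 2/7 + 238.095ms (2/7)
3. 476.19ms @ 4/7 + 238.095ms (2/7)
4. 714.286ms @ 6/7 + 238.095ms (2/7)
5. 952.381ms @ 8/7 + 238.095ms (2/7)
6. 1190.476ms @ 10/7 + 238.095ms (2/7)
7. 1428.571ms @ 12/7 + 238.095ms (2/7)
8. 1666.667ms @ 2 + 1250.0ms (3/2)
9. 2916.667ms @ 7/2 + 208.333ms (1/4)
10. 3125.0ms @ 15/4 + 208.333ms (1/4)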